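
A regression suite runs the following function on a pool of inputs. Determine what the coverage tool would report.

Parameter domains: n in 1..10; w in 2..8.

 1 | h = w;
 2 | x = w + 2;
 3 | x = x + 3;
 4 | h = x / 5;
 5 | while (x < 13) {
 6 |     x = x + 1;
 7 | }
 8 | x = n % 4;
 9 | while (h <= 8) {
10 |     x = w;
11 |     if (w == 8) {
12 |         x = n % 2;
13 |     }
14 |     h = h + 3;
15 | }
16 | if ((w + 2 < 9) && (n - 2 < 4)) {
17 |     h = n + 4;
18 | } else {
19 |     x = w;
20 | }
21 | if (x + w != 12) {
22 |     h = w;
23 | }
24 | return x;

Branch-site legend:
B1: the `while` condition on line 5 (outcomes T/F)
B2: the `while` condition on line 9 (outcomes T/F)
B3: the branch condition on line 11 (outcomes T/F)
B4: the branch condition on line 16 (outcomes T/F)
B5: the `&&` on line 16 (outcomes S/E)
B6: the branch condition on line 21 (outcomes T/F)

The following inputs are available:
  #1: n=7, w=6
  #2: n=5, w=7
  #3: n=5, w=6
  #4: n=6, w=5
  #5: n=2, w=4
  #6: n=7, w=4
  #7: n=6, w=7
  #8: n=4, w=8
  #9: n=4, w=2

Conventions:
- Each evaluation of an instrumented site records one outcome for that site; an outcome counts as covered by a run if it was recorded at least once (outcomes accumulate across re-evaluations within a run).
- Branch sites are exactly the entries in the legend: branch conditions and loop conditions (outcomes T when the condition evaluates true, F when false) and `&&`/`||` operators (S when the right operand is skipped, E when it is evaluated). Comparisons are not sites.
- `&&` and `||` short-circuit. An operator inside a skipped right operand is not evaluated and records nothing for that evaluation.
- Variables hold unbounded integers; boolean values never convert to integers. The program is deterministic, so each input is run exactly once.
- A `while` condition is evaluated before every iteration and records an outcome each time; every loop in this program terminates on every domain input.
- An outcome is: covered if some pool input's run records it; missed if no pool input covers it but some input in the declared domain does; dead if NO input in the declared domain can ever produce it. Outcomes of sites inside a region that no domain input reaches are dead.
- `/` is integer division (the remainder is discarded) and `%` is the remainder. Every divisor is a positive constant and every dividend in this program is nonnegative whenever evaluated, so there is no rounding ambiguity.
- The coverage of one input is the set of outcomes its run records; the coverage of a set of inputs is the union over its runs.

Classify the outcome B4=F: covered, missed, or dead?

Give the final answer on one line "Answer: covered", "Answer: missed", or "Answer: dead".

B4=F is recorded by pool input(s) 1, 2, 4, 6, 7, 8 -> covered

Answer: covered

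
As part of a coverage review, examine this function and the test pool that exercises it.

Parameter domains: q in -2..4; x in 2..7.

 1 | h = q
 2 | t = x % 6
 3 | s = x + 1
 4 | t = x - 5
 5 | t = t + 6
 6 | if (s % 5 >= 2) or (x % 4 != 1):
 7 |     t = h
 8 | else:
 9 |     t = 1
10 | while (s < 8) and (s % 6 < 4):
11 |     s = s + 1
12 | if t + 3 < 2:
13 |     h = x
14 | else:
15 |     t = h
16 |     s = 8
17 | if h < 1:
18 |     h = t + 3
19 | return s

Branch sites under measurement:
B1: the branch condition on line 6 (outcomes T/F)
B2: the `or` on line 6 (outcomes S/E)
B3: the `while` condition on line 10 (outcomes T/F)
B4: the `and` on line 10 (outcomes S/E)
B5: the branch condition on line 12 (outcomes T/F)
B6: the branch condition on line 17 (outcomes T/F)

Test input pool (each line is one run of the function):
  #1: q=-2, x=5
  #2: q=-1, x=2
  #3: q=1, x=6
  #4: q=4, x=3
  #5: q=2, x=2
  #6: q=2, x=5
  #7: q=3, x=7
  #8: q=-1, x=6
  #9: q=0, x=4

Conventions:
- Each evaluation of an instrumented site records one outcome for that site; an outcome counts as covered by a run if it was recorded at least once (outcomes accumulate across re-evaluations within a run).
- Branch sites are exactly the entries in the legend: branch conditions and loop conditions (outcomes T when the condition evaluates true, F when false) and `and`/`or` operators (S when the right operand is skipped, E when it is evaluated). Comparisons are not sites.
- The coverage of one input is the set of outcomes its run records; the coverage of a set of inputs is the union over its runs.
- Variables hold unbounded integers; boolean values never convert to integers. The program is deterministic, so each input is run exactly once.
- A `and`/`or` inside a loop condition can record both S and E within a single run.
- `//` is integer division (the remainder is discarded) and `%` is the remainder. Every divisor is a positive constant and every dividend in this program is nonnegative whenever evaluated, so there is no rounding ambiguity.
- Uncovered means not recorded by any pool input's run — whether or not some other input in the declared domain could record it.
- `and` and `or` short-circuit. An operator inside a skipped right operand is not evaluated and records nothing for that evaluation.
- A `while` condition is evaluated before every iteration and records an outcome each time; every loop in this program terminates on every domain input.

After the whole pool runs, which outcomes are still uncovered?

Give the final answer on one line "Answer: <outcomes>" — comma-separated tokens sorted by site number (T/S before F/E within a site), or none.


input #1 (q=-2, x=5): events B2->E, B1->F, B4->E, B3->T, B4->E, B3->T, B4->S, B3->F, B5->F, B6->T; covers B1=F, B2=E, B3=T, B3=F, B4=S, B4=E, B5=F, B6=T
input #2 (q=-1, x=2): events B2->S, B1->T, B4->E, B3->T, B4->E, B3->F, B5->F, B6->T; covers B1=T, B2=S, B3=T, B3=F, B4=E, B5=F, B6=T
input #3 (q=1, x=6): events B2->S, B1->T, B4->E, B3->T, B4->S, B3->F, B5->F, B6->F; covers B1=T, B2=S, B3=T, B3=F, B4=S, B4=E, B5=F, B6=F
input #4 (q=4, x=3): events B2->S, B1->T, B4->E, B3->F, B5->F, B6->F; covers B1=T, B2=S, B3=F, B4=E, B5=F, B6=F
input #5 (q=2, x=2): events B2->S, B1->T, B4->E, B3->T, B4->E, B3->F, B5->F, B6->F; covers B1=T, B2=S, B3=T, B3=F, B4=E, B5=F, B6=F
input #6 (q=2, x=5): events B2->E, B1->F, B4->E, B3->T, B4->E, B3->T, B4->S, B3->F, B5->F, B6->F; covers B1=F, B2=E, B3=T, B3=F, B4=S, B4=E, B5=F, B6=F
input #7 (q=3, x=7): events B2->S, B1->T, B4->S, B3->F, B5->F, B6->F; covers B1=T, B2=S, B3=F, B4=S, B5=F, B6=F
input #8 (q=-1, x=6): events B2->S, B1->T, B4->E, B3->T, B4->S, B3->F, B5->F, B6->T; covers B1=T, B2=S, B3=T, B3=F, B4=S, B4=E, B5=F, B6=T
input #9 (q=0, x=4): events B2->E, B1->T, B4->E, B3->F, B5->F, B6->T; covers B1=T, B2=E, B3=F, B4=E, B5=F, B6=T
union over the pool: B1=T, B1=F, B2=S, B2=E, B3=T, B3=F, B4=S, B4=E, B5=F, B6=T, B6=F
uncovered (1 of 12): B5=T
Answer: B5=T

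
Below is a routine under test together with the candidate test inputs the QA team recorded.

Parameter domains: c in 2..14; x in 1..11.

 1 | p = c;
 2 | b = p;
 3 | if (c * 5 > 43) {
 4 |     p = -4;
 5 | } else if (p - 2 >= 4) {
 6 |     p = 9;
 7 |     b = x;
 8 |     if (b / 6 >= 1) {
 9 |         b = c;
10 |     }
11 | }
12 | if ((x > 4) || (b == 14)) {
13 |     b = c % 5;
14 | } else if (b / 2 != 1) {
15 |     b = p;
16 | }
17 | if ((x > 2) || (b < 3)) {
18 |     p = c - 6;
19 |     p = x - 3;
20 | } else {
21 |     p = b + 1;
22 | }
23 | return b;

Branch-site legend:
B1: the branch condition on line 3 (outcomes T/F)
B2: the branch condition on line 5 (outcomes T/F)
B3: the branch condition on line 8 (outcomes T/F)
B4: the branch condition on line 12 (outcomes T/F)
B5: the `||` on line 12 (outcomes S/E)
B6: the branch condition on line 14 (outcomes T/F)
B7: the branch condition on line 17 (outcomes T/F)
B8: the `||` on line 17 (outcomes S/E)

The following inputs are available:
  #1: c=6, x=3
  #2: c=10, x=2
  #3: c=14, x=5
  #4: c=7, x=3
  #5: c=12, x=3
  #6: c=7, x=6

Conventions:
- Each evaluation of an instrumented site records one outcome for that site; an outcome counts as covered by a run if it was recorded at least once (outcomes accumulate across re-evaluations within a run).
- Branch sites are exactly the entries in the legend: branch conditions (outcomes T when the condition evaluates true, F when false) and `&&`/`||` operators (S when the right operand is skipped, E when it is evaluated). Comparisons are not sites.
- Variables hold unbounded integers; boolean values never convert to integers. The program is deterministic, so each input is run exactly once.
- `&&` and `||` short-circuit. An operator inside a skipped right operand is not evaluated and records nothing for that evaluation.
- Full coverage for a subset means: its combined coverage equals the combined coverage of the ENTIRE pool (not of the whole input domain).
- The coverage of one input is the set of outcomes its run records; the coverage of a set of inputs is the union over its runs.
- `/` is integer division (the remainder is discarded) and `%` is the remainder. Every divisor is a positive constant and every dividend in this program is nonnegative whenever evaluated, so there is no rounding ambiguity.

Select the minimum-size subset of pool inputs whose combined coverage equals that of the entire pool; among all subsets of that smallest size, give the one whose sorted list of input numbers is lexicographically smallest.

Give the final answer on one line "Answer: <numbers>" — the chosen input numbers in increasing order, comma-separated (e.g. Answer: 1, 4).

#1 (c=6, x=3) -> covered: B1=F, B2=T, B3=F, B4=F, B5=E, B6=F, B7=T, B8=S
#2 (c=10, x=2) -> covered: B1=T, B4=F, B5=E, B6=T, B7=T, B8=E
#3 (c=14, x=5) -> covered: B1=T, B4=T, B5=S, B7=T, B8=S
#4 (c=7, x=3) -> covered: B1=F, B2=T, B3=F, B4=F, B5=E, B6=F, B7=T, B8=S
#5 (c=12, x=3) -> covered: B1=T, B4=F, B5=E, B6=T, B7=T, B8=S
#6 (c=7, x=6) -> covered: B1=F, B2=T, B3=T, B4=T, B5=S, B7=T, B8=S
together the pool reaches 14 outcomes: B1=T, B1=F, B2=T, B3=T, B3=F, B4=T, B4=F, B5=S, B5=E, B6=T, B6=F, B7=T, B8=S, B8=E
checked all size-1 subsets: none covers 14 outcomes (max 8/14)
checked all size-2 subsets: none covers 14 outcomes (max 12/14)
inputs {1, 2, 6} (size 3) cover everything; no size-3 subset with a lexicographically smaller index list covers all 14

Answer: 1, 2, 6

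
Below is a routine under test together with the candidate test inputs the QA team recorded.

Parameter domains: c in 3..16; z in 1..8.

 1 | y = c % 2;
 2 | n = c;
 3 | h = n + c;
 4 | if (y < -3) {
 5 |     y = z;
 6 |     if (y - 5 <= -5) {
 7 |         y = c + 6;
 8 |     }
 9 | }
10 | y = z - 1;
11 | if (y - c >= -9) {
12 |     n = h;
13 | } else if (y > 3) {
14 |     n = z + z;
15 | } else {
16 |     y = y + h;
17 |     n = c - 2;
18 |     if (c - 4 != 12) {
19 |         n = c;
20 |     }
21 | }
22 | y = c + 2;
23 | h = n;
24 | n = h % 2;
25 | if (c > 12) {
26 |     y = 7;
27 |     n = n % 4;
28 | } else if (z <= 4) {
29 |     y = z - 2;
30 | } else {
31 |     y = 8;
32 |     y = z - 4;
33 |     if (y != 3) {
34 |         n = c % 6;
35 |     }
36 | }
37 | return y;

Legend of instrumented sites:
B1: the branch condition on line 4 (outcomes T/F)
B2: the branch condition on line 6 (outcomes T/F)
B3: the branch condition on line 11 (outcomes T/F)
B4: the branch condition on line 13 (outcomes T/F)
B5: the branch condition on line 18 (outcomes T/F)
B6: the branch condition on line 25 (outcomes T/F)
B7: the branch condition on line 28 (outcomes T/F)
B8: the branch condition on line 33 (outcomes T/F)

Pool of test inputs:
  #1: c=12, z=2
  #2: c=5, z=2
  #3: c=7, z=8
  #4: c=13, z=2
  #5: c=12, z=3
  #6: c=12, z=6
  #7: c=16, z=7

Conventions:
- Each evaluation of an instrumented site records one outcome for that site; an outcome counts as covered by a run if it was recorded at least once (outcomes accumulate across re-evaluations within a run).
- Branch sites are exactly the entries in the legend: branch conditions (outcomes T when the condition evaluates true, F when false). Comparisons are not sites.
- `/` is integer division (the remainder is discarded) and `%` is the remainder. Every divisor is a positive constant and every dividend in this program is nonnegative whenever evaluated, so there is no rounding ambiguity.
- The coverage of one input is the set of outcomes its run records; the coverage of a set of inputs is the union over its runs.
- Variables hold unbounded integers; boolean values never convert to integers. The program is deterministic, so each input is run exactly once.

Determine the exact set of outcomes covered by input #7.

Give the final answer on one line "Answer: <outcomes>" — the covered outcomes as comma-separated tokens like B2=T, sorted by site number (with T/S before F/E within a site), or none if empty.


Tracing the run of input #7 (c=16, z=7):
  B1->F, B3->F, B4->T, B6->T
deduplicating events, the covered set is: B1=F, B3=F, B4=T, B6=T
Answer: B1=F, B3=F, B4=T, B6=T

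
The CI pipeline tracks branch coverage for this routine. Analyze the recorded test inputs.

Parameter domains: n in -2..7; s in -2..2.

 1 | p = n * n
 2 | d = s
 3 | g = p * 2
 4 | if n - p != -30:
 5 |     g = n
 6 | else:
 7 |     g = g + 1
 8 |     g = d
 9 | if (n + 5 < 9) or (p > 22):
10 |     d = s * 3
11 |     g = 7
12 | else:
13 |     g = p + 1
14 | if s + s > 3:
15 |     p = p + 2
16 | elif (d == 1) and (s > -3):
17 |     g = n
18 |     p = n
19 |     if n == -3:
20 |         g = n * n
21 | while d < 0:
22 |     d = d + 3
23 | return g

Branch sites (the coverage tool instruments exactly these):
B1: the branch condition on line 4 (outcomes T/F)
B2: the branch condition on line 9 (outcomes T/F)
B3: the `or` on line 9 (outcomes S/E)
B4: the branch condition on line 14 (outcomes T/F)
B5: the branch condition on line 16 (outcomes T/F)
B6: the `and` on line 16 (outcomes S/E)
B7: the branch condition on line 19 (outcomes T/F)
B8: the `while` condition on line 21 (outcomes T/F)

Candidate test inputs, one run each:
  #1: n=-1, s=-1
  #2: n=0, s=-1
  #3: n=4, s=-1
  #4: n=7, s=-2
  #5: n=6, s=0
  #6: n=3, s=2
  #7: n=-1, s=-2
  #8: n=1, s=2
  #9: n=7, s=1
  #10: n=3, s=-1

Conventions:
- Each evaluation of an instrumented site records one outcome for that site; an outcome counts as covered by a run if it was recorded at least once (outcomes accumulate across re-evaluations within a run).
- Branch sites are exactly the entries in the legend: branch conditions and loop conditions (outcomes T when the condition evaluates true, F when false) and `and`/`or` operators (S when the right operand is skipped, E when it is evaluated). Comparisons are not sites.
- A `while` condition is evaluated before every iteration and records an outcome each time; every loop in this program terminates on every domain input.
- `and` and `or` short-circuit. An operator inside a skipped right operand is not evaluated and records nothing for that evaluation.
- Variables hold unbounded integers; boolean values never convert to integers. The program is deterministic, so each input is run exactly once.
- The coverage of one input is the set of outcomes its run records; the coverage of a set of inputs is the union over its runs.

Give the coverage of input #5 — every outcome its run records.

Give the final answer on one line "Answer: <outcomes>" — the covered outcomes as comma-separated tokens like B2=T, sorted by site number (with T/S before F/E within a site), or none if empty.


Tracing the run of input #5 (n=6, s=0):
  B1->F, B3->E, B2->T, B4->F, B6->S, B5->F, B8->F
distinct outcomes covered: B1=F, B2=T, B3=E, B4=F, B5=F, B6=S, B8=F
Answer: B1=F, B2=T, B3=E, B4=F, B5=F, B6=S, B8=F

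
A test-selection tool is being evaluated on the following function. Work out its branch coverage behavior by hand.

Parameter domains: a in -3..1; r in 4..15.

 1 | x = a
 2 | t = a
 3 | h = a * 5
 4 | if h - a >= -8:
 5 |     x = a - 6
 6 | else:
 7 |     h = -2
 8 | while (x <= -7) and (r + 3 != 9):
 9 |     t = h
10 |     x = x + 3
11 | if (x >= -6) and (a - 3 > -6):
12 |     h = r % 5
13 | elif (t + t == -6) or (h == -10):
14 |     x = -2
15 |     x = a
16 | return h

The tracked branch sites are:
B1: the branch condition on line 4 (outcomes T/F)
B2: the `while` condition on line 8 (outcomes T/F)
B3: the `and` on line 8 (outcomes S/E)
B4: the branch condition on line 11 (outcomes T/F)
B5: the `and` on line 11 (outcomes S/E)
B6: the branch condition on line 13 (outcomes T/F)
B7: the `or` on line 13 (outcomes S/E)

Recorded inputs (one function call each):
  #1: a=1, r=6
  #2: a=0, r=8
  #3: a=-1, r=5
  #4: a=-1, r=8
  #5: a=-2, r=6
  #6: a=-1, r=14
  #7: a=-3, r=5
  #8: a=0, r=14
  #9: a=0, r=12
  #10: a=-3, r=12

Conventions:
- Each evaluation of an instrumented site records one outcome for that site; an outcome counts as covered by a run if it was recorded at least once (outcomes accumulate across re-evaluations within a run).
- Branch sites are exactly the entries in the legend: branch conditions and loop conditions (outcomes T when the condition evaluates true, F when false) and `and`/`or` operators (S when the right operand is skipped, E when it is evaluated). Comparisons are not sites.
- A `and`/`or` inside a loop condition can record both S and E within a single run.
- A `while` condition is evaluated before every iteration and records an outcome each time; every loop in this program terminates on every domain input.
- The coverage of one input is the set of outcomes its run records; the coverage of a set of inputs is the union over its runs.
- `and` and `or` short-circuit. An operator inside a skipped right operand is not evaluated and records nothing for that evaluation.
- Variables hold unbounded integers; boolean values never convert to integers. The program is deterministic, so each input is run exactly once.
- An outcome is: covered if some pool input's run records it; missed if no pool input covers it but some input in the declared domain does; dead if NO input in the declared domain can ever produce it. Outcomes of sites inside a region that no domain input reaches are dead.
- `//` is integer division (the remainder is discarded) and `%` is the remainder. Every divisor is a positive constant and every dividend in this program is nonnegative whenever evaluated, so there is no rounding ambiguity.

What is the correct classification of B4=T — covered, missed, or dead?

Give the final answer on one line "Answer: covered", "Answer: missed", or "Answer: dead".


B4=T is recorded by pool input(s) 1, 2, 3, 4, 6, 8, 9 -> covered
Answer: covered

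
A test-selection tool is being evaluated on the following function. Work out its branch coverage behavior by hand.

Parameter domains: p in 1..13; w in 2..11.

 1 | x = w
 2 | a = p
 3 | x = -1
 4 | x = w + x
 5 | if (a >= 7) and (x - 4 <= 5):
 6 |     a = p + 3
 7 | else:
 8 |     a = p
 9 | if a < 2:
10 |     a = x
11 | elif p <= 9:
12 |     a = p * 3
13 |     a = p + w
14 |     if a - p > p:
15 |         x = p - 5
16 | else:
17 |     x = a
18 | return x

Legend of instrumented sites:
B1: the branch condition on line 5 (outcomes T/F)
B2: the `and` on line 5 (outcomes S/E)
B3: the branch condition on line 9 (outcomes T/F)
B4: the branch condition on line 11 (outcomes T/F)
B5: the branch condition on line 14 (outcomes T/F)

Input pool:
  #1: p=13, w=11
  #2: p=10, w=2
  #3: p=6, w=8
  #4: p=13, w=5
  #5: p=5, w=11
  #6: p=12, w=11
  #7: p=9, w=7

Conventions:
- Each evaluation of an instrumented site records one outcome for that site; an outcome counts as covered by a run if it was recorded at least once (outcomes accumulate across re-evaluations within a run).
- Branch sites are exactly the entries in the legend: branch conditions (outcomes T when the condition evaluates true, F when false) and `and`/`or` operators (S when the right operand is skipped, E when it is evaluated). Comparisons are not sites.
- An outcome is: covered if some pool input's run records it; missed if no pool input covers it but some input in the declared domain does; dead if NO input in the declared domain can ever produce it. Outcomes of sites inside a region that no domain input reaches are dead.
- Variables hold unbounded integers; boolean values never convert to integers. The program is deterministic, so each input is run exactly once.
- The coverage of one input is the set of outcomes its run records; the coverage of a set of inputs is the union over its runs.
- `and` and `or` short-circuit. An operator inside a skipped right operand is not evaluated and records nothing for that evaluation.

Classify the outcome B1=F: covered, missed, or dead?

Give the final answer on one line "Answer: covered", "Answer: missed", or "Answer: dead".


B1=F is recorded by pool input(s) 1, 3, 5, 6 -> covered
Answer: covered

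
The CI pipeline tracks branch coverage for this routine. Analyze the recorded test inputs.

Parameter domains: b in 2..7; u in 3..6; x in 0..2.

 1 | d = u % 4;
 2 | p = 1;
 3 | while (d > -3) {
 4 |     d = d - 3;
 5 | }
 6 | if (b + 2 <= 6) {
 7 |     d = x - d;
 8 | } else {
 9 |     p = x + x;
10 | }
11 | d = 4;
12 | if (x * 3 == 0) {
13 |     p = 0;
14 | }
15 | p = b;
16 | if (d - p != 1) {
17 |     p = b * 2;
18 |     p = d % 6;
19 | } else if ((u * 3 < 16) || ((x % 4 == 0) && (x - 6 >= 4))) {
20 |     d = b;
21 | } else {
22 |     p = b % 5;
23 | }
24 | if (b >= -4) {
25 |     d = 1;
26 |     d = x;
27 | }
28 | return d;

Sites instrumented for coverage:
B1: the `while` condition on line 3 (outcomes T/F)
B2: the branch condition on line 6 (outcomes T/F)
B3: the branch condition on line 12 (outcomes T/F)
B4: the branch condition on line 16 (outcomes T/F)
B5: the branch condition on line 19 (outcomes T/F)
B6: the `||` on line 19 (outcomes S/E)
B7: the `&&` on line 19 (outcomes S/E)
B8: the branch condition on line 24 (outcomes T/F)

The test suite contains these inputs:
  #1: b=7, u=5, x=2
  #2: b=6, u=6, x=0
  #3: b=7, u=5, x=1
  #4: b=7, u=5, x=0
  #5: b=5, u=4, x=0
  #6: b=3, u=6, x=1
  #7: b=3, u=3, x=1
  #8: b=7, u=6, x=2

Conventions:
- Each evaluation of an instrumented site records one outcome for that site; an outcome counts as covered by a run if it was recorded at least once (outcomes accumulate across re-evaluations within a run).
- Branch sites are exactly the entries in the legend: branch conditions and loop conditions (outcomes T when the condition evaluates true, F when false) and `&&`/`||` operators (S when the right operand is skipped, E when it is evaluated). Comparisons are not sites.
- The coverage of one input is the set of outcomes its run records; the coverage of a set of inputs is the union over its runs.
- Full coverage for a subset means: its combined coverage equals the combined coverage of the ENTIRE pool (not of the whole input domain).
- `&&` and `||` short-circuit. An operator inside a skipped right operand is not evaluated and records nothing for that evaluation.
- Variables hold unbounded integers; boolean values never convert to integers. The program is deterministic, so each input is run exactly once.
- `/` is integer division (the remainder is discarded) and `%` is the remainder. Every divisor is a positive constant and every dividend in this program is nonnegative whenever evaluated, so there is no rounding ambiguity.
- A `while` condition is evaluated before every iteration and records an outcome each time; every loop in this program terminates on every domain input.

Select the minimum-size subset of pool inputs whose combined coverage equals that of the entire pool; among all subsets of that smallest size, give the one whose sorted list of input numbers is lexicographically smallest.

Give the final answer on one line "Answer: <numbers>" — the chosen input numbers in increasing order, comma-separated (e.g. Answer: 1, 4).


input #1 (b=7, u=5, x=2): events B1->T, B1->T, B1->F, B2->F, B3->F, B4->T, B8->T; covers B1=T, B1=F, B2=F, B3=F, B4=T, B8=T
input #2 (b=6, u=6, x=0): events B1->T, B1->T, B1->F, B2->F, B3->T, B4->T, B8->T; covers B1=T, B1=F, B2=F, B3=T, B4=T, B8=T
input #3 (b=7, u=5, x=1): events B1->T, B1->T, B1->F, B2->F, B3->F, B4->T, B8->T; covers B1=T, B1=F, B2=F, B3=F, B4=T, B8=T
input #4 (b=7, u=5, x=0): events B1->T, B1->T, B1->F, B2->F, B3->T, B4->T, B8->T; covers B1=T, B1=F, B2=F, B3=T, B4=T, B8=T
input #5 (b=5, u=4, x=0): events B1->T, B1->F, B2->F, B3->T, B4->T, B8->T; covers B1=T, B1=F, B2=F, B3=T, B4=T, B8=T
input #6 (b=3, u=6, x=1): events B1->T, B1->T, B1->F, B2->T, B3->F, B4->F, B6->E, B7->S, B5->F, B8->T; covers B1=T, B1=F, B2=T, B3=F, B4=F, B5=F, B6=E, B7=S, B8=T
input #7 (b=3, u=3, x=1): events B1->T, B1->T, B1->F, B2->T, B3->F, B4->F, B6->S, B5->T, B8->T; covers B1=T, B1=F, B2=T, B3=F, B4=F, B5=T, B6=S, B8=T
input #8 (b=7, u=6, x=2): events B1->T, B1->T, B1->F, B2->F, B3->F, B4->T, B8->T; covers B1=T, B1=F, B2=F, B3=F, B4=T, B8=T
together the pool reaches 14 outcomes: B1=T, B1=F, B2=T, B2=F, B3=T, B3=F, B4=T, B4=F, B5=T, B5=F, B6=S, B6=E, B7=S, B8=T
no size-1 subset reaches all 14 outcomes (best union: 9/14)
no size-2 subset reaches all 14 outcomes (best union: 12/14)
the canonical winner is {2, 6, 7}: size 3, full 14-outcome coverage, earliest index list among size-3 covers
Answer: 2, 6, 7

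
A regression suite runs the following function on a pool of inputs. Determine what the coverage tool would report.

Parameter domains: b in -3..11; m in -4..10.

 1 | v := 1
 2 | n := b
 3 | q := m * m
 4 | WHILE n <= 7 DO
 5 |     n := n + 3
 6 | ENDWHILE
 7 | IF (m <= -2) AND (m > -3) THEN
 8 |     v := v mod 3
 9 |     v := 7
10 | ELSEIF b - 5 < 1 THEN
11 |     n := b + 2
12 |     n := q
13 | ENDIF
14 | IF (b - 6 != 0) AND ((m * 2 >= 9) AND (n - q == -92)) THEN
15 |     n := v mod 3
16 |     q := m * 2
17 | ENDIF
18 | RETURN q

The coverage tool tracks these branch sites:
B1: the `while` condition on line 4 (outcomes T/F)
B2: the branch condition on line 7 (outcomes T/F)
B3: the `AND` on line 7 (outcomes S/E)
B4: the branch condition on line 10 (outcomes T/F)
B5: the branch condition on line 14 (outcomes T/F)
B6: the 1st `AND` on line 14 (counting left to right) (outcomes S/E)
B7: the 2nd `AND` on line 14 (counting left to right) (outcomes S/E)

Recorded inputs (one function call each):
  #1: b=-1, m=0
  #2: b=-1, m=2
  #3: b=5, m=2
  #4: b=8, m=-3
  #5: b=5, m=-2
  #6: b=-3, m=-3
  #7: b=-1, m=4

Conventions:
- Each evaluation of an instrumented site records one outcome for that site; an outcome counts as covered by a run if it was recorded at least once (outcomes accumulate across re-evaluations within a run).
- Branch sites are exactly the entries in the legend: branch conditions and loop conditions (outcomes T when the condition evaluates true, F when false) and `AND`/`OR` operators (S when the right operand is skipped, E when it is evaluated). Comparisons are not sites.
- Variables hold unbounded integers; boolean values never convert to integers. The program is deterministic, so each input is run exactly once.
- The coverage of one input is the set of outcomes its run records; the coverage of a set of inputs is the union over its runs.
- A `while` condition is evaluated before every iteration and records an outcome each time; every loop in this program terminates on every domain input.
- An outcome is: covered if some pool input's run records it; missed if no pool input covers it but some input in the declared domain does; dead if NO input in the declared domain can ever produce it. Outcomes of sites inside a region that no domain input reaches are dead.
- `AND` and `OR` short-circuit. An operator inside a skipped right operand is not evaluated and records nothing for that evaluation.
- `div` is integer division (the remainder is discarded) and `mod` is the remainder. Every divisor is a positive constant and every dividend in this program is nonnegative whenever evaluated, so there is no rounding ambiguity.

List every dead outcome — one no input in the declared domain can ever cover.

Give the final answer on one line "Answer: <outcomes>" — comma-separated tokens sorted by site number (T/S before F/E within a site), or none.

running all 225 domain inputs and tallying outcomes:
  reachable outcomes have witnesses, e.g. B1=T (e.g. b=-3, m=-4), B1=F (e.g. b=-3, m=-4), B2=T (e.g. b=-3, m=-2), B2=F (e.g. b=-3, m=-4)

Answer: none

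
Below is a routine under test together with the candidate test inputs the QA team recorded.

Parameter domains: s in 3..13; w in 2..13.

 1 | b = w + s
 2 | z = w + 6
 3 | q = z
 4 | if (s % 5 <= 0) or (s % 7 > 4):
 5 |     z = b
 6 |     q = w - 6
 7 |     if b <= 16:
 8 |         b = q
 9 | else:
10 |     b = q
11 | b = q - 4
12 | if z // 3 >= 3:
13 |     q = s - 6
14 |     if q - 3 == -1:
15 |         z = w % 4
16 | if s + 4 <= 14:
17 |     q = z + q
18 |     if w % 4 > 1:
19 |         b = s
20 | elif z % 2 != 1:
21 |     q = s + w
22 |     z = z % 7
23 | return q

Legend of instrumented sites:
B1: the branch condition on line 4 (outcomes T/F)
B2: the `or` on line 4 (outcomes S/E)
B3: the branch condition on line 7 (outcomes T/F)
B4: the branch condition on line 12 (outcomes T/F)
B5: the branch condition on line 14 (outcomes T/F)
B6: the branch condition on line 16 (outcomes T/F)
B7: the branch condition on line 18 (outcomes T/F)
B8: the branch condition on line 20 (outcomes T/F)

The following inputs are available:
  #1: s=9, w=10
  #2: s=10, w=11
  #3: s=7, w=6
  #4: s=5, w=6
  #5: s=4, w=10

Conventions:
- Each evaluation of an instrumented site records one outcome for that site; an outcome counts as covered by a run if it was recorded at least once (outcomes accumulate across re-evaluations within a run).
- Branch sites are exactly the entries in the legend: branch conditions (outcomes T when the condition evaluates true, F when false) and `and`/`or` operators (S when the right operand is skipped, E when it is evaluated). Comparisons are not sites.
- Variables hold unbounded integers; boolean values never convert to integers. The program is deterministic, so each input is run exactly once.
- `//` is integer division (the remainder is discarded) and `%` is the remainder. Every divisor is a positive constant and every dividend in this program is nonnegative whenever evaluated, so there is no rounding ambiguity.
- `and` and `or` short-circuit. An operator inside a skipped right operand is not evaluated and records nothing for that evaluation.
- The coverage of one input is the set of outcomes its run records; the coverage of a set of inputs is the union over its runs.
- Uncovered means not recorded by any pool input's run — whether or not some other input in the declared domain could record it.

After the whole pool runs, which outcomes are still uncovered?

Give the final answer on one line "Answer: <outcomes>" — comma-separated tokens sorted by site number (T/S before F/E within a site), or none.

#1 (s=9, w=10) -> B2->E, B1->F, B4->T, B5->F, B6->T, B7->T; covered: B1=F, B2=E, B4=T, B5=F, B6=T, B7=T
#2 (s=10, w=11) -> B2->S, B1->T, B3->F, B4->T, B5->F, B6->T, B7->T; covered: B1=T, B2=S, B3=F, B4=T, B5=F, B6=T, B7=T
#3 (s=7, w=6) -> B2->E, B1->F, B4->T, B5->F, B6->T, B7->T; covered: B1=F, B2=E, B4=T, B5=F, B6=T, B7=T
#4 (s=5, w=6) -> B2->S, B1->T, B3->T, B4->T, B5->F, B6->T, B7->T; covered: B1=T, B2=S, B3=T, B4=T, B5=F, B6=T, B7=T
#5 (s=4, w=10) -> B2->E, B1->F, B4->T, B5->F, B6->T, B7->T; covered: B1=F, B2=E, B4=T, B5=F, B6=T, B7=T
union over the pool: B1=T, B1=F, B2=S, B2=E, B3=T, B3=F, B4=T, B5=F, B6=T, B7=T
uncovered (6 of 16): B4=F, B5=T, B6=F, B7=F, B8=T, B8=F

Answer: B4=F, B5=T, B6=F, B7=F, B8=T, B8=F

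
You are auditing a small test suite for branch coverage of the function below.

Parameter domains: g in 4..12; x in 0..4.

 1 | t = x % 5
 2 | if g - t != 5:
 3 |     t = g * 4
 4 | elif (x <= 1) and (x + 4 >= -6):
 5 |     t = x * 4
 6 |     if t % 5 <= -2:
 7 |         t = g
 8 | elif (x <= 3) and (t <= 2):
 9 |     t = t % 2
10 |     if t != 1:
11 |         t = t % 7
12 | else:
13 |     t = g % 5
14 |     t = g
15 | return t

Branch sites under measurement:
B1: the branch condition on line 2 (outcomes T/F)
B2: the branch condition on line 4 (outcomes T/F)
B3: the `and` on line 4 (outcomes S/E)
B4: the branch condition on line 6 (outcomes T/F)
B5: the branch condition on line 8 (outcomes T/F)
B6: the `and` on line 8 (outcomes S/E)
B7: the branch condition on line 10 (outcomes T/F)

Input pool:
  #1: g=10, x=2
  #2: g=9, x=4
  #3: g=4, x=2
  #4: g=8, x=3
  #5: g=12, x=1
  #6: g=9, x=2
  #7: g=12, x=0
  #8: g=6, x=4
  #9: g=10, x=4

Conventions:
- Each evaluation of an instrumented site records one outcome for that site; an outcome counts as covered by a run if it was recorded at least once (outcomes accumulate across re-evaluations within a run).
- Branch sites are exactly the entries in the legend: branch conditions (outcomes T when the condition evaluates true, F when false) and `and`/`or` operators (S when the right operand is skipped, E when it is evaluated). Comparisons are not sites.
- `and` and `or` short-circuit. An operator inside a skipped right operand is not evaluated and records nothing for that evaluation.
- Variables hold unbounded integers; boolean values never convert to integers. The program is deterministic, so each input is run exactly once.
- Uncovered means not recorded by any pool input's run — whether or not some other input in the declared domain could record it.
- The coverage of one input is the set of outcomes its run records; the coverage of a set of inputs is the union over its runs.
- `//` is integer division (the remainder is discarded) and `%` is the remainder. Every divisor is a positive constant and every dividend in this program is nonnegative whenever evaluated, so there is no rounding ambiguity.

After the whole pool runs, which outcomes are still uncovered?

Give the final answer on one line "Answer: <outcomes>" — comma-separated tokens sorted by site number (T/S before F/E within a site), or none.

input #1 (g=10, x=2): events B1->T; covers B1=T
input #2 (g=9, x=4): events B1->F, B3->S, B2->F, B6->S, B5->F; covers B1=F, B2=F, B3=S, B5=F, B6=S
input #3 (g=4, x=2): events B1->T; covers B1=T
input #4 (g=8, x=3): events B1->F, B3->S, B2->F, B6->E, B5->F; covers B1=F, B2=F, B3=S, B5=F, B6=E
input #5 (g=12, x=1): events B1->T; covers B1=T
input #6 (g=9, x=2): events B1->T; covers B1=T
input #7 (g=12, x=0): events B1->T; covers B1=T
input #8 (g=6, x=4): events B1->T; covers B1=T
input #9 (g=10, x=4): events B1->T; covers B1=T
union over the pool: B1=T, B1=F, B2=F, B3=S, B5=F, B6=S, B6=E
uncovered (7 of 14): B2=T, B3=E, B4=T, B4=F, B5=T, B7=T, B7=F

Answer: B2=T, B3=E, B4=T, B4=F, B5=T, B7=T, B7=F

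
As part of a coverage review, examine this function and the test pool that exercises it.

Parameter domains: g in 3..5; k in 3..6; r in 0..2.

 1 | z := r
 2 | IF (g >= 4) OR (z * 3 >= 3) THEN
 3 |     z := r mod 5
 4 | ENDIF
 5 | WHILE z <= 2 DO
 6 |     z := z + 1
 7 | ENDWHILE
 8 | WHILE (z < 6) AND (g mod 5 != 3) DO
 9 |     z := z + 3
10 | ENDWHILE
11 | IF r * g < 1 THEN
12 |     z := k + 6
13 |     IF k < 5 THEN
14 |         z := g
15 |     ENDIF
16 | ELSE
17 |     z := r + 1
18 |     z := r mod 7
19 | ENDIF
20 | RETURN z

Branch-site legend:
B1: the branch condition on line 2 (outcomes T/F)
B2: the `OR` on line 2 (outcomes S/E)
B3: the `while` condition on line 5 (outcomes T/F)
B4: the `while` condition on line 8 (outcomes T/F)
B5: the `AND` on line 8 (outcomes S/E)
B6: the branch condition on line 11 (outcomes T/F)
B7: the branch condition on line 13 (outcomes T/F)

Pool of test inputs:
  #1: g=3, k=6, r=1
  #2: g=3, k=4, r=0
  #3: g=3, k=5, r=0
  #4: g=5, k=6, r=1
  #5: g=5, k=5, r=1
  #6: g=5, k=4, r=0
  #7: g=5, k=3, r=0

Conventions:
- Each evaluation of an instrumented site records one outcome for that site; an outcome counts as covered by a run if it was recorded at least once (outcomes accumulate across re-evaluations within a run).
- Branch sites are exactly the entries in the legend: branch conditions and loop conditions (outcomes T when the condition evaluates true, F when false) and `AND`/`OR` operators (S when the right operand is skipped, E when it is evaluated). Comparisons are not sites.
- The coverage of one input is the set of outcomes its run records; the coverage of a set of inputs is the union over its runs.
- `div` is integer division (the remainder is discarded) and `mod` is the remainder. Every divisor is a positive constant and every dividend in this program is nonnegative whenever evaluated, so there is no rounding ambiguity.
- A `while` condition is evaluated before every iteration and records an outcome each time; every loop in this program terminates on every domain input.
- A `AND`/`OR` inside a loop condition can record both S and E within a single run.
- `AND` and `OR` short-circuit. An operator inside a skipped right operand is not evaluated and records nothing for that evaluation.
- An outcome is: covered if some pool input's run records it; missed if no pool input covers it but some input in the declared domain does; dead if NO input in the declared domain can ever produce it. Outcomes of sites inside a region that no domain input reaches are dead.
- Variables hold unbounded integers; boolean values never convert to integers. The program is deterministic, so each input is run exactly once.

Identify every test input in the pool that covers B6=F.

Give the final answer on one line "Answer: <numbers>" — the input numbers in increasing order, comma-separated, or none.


input #1 (g=3, k=6, r=1): produces B6=F
input #2 (g=3, k=4, r=0): does not produce B6=F
input #3 (g=3, k=5, r=0): does not produce B6=F
input #4 (g=5, k=6, r=1): produces B6=F
input #5 (g=5, k=5, r=1): produces B6=F
input #6 (g=5, k=4, r=0): does not produce B6=F
input #7 (g=5, k=3, r=0): does not produce B6=F
Answer: 1, 4, 5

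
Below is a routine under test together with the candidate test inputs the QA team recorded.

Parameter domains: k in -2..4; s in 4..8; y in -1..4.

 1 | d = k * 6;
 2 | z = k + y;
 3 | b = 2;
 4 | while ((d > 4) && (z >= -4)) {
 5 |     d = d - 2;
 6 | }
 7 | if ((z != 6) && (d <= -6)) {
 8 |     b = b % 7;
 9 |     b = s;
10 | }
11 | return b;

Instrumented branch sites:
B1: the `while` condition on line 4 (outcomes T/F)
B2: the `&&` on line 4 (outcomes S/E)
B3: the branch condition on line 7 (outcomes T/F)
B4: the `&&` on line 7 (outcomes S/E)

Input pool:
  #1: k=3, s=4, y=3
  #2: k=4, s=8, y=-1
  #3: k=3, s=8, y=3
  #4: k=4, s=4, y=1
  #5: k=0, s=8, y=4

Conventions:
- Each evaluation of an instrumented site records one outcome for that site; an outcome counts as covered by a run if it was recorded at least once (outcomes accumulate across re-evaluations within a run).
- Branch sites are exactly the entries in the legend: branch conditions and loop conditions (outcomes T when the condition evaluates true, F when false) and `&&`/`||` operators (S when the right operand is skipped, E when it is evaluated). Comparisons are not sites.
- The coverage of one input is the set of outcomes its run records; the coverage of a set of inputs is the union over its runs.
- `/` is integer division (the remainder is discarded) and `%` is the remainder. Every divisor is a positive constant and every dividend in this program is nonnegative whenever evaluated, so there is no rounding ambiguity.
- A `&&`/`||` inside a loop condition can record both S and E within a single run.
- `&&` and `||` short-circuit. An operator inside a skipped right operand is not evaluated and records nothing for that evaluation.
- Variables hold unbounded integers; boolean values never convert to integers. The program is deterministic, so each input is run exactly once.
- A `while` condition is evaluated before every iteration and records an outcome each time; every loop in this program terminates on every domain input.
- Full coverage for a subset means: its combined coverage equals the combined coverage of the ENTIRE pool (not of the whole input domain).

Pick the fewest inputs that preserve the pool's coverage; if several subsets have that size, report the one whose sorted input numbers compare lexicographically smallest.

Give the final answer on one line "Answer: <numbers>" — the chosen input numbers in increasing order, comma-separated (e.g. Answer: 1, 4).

test 1 (k=3, s=4, y=3) fires B2->E, B1->T, B2->E, B1->T, B2->E, B1->T, B2->E, B1->T, B2->E, B1->T, B2->E, B1->T, B2->E, B1->T, ...; hits B1=T, B1=F, B2=S, B2=E, B3=F, B4=S
test 2 (k=4, s=8, y=-1) fires B2->E, B1->T, B2->E, B1->T, B2->E, B1->T, B2->E, B1->T, B2->E, B1->T, B2->E, B1->T, B2->E, B1->T, ...; hits B1=T, B1=F, B2=S, B2=E, B3=F, B4=E
test 3 (k=3, s=8, y=3) fires B2->E, B1->T, B2->E, B1->T, B2->E, B1->T, B2->E, B1->T, B2->E, B1->T, B2->E, B1->T, B2->E, B1->T, ...; hits B1=T, B1=F, B2=S, B2=E, B3=F, B4=S
test 4 (k=4, s=4, y=1) fires B2->E, B1->T, B2->E, B1->T, B2->E, B1->T, B2->E, B1->T, B2->E, B1->T, B2->E, B1->T, B2->E, B1->T, ...; hits B1=T, B1=F, B2=S, B2=E, B3=F, B4=E
test 5 (k=0, s=8, y=4) fires B2->S, B1->F, B4->E, B3->F; hits B1=F, B2=S, B3=F, B4=E
union over all inputs: B1=T, B1=F, B2=S, B2=E, B3=F, B4=S, B4=E (7 outcomes)
no size-1 subset reaches all 7 outcomes (best union: 6/7)
at size 2, {1, 2} reaches all 7 outcomes; every lexicographically earlier size-2 subset fails

Answer: 1, 2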